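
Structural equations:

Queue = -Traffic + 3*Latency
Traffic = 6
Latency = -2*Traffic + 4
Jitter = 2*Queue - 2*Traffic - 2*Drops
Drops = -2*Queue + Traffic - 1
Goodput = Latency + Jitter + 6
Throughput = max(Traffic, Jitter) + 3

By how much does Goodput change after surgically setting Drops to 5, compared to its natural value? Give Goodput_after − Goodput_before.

The intervention breaks the incoming arrows to Drops: Drops = -2*Queue + Traffic - 1 no longer applies, and Drops = 5.
Latency = -2*Traffic + 4  [with Traffic=6]  = -8
Queue = -Traffic + 3*Latency  [with Traffic=6, Latency=-8]  = -30
Jitter = 2*Queue - 2*Traffic - 2*Drops  [with Queue=-30, Traffic=6, Drops=5]  = -82
Goodput = Latency + Jitter + 6  [with Latency=-8, Jitter=-82]  = -84
Without intervention: Latency = -2*Traffic + 4  [with Traffic=6]  = -8; Queue = -Traffic + 3*Latency  [with Traffic=6, Latency=-8]  = -30; Drops = -2*Queue + Traffic - 1  [with Queue=-30, Traffic=6]  = 65; Jitter = 2*Queue - 2*Traffic - 2*Drops  [with Queue=-30, Traffic=6, Drops=65]  = -202; Goodput = Latency + Jitter + 6  [with Latency=-8, Jitter=-202]  = -204.
Change = -84 − (-204) = 120.

120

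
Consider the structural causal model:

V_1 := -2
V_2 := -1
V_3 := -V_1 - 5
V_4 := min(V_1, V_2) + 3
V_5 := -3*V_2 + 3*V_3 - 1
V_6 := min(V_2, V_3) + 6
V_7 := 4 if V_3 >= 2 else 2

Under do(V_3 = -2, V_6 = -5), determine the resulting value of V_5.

-4

The joint intervention fixes V_3 = -2, V_6 = -5, removing each variable's own equation.
V_5 = -3*V_2 + 3*V_3 - 1  [with V_2=-1, V_3=-2]  = -4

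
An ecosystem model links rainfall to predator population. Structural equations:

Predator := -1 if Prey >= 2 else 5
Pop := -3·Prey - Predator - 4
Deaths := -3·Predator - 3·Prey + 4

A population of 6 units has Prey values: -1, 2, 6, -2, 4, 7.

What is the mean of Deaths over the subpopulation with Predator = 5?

E[Deaths|Predator=5] averages over only the 2 units with Predator=5 (Prey = -1, -2): Deaths = -8, -5, mean -6.5.

-6.5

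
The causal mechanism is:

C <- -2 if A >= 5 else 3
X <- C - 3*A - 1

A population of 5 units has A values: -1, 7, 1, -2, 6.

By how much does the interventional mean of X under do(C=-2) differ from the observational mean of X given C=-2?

12.9

do(C=-2) breaks C's dependence on A. With C=-2 fixed, X across the units is 0, -24, -6, 3, -21, mean -9.6.
Conditioning on C=-2 selects the 2 unit(s) with A ∈ {7, 6}. Their X values: -24, -21. Mean = -22.5.
Difference = -9.6 − (-22.5) = 12.9.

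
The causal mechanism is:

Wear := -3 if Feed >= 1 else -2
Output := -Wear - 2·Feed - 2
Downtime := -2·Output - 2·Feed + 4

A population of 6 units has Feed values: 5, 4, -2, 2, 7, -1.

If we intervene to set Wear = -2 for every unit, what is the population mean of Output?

Every unit gets Wear=-2 under the intervention. Output values become -10, -8, 4, -4, -14, 2; E[Output|do(Wear=-2)] = -5.

-5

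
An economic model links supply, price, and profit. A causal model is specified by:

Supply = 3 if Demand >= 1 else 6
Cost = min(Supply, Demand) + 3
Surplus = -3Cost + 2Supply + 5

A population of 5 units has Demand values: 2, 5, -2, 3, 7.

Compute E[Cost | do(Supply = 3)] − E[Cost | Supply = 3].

do(Supply=3) breaks Supply's dependence on Demand. With Supply=3 fixed, Cost across the units is 5, 6, 1, 6, 6, mean 4.8.
Observing Supply=3 restricts to units where Supply's equation naturally yields 3: Demand ∈ {2, 5, 3, 7}. In that subpopulation Cost = 5, 6, 6, 6, mean 5.75.
Difference = 4.8 − 5.75 = -0.95.

-0.95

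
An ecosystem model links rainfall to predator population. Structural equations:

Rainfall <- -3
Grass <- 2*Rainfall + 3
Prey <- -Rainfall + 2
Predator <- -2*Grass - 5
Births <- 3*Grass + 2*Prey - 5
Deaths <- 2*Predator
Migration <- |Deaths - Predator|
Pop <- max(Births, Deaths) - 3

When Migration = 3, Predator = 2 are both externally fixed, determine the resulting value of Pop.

1

The joint intervention fixes Migration = 3, Predator = 2, removing each variable's own equation.
Grass = 2*Rainfall + 3  [with Rainfall=-3]  = -3
Prey = -Rainfall + 2  [with Rainfall=-3]  = 5
Births = 3*Grass + 2*Prey - 5  [with Grass=-3, Prey=5]  = -4
Deaths = 2*Predator  [with Predator=2]  = 4
Pop = max(Births, Deaths) - 3  [with Births=-4, Deaths=4]  = 1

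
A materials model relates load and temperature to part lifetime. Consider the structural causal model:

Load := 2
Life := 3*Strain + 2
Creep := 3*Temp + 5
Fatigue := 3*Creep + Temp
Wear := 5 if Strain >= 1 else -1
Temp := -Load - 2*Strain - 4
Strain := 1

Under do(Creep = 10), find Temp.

Under do(Creep=10), the mechanism Creep := 3*Temp + 5 is discarded; Creep is fixed at 10.
Since Temp is not a descendant of the intervened variable, it is unaffected.
Temp = -Load - 2*Strain - 4  [with Load=2, Strain=1]  = -8

-8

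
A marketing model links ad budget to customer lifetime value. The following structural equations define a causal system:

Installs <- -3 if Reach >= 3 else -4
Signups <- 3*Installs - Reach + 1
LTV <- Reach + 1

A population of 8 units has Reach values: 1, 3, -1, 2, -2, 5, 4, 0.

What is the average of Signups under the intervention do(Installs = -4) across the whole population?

-12.5

Every unit gets Installs=-4 under the intervention. Signups values become -12, -14, -10, -13, -9, -16, -15, -11; E[Signups|do(Installs=-4)] = -12.5.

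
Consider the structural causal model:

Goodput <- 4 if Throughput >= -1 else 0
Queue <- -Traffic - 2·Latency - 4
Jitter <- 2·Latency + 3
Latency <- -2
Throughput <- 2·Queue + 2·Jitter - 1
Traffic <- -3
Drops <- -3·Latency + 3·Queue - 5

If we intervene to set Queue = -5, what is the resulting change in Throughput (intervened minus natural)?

-16

The intervention breaks the incoming arrows to Queue: Queue <- -Traffic - 2·Latency - 4 no longer applies, and Queue = -5.
Jitter = 2·Latency + 3  [with Latency=-2]  = -1
Throughput = 2·Queue + 2·Jitter - 1  [with Queue=-5, Jitter=-1]  = -13
Without intervention: Queue = -Traffic - 2·Latency - 4  [with Traffic=-3, Latency=-2]  = 3; Jitter = 2·Latency + 3  [with Latency=-2]  = -1; Throughput = 2·Queue + 2·Jitter - 1  [with Queue=3, Jitter=-1]  = 3.
Change = -13 − 3 = -16.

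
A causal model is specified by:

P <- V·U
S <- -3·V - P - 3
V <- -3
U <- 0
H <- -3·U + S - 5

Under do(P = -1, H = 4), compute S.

7

The joint intervention fixes P = -1, H = 4, removing each variable's own equation.
S = -3·V - P - 3  [with V=-3, P=-1]  = 7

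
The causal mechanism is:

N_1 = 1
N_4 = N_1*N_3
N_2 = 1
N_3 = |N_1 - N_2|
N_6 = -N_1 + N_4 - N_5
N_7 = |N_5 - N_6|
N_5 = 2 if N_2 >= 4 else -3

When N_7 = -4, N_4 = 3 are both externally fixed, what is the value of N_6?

Setting N_7 = -4, N_4 = 3 by intervention discards those variables' equations.
N_5 = 2 if N_2 >= 4 else -3  [with N_2=1]  = -3
N_6 = -N_1 + N_4 - N_5  [with N_1=1, N_4=3, N_5=-3]  = 5

5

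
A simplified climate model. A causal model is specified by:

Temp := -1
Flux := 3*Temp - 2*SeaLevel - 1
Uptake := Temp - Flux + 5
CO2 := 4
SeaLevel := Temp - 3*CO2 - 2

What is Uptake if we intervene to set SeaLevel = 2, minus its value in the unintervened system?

do(SeaLevel=2) replaces the equation SeaLevel := Temp - 3*CO2 - 2 with the constant SeaLevel = 2.
Flux = 3*Temp - 2*SeaLevel - 1  [with Temp=-1, SeaLevel=2]  = -8
Uptake = Temp - Flux + 5  [with Temp=-1, Flux=-8]  = 12
Without intervention: SeaLevel = Temp - 3*CO2 - 2  [with Temp=-1, CO2=4]  = -15; Flux = 3*Temp - 2*SeaLevel - 1  [with Temp=-1, SeaLevel=-15]  = 26; Uptake = Temp - Flux + 5  [with Temp=-1, Flux=26]  = -22.
Change = 12 − (-22) = 34.

34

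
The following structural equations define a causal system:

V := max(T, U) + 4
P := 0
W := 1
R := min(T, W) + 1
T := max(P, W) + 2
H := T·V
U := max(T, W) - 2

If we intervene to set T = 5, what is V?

The intervention breaks the incoming arrows to T: T := max(P, W) + 2 no longer applies, and T = 5.
U = max(T, W) - 2  [with T=5, W=1]  = 3
V = max(T, U) + 4  [with T=5, U=3]  = 9

9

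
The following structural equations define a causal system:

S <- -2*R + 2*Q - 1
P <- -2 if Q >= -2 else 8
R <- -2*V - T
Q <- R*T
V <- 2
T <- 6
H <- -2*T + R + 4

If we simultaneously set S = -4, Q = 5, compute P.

-2

Under do(S = -4, Q = 5), each intervened variable's structural equation is replaced by its fixed value.
P = -2 if Q >= -2 else 8  [with Q=5]  = -2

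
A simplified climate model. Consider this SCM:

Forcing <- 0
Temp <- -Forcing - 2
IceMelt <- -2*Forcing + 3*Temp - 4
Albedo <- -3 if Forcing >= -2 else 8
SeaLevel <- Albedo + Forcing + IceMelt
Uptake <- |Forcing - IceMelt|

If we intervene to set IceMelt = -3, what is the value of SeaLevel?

do(IceMelt=-3) replaces the equation IceMelt <- -2*Forcing + 3*Temp - 4 with the constant IceMelt = -3.
Albedo = -3 if Forcing >= -2 else 8  [with Forcing=0]  = -3
SeaLevel = Albedo + Forcing + IceMelt  [with Albedo=-3, Forcing=0, IceMelt=-3]  = -6

-6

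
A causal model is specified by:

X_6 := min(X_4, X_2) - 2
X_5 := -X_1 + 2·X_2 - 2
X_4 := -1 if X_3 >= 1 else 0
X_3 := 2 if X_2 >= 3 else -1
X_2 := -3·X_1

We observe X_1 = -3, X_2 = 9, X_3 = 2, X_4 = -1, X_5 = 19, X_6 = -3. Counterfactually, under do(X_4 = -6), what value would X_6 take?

-8

Under do(X_4=-6), the mechanism X_4 := -1 if X_3 >= 1 else 0 is discarded; X_4 is fixed at -6.
X_2 = -3·X_1  [with X_1=-3]  = 9
X_6 = min(X_4, X_2) - 2  [with X_4=-6, X_2=9]  = -8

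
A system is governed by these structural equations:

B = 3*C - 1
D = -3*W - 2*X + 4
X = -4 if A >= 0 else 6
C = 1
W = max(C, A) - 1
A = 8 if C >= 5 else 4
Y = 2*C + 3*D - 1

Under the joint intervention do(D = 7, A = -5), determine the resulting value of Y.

22

Setting D = 7, A = -5 by intervention discards those variables' equations.
Y = 2*C + 3*D - 1  [with C=1, D=7]  = 22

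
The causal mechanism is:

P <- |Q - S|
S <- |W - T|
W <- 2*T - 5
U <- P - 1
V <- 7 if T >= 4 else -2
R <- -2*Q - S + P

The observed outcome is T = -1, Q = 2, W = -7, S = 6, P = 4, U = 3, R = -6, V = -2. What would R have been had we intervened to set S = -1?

0

The intervention breaks the incoming arrows to S: S <- |W - T| no longer applies, and S = -1.
P = |Q - S|  [with Q=2, S=-1]  = 3
R = -2*Q - S + P  [with Q=2, S=-1, P=3]  = 0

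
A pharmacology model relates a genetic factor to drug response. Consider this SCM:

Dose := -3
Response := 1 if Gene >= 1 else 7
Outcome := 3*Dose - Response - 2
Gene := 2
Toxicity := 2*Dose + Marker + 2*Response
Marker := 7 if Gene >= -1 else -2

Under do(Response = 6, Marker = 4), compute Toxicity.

10

The joint intervention fixes Response = 6, Marker = 4, removing each variable's own equation.
Toxicity = 2*Dose + Marker + 2*Response  [with Dose=-3, Marker=4, Response=6]  = 10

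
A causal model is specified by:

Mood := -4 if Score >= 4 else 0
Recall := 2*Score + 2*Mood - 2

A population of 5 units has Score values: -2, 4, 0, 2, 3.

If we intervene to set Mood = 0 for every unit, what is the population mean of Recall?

0.8

do(Mood=0) breaks Mood's dependence on Score. With Mood=0 fixed, Recall across the units is -6, 6, -2, 2, 4, mean 0.8.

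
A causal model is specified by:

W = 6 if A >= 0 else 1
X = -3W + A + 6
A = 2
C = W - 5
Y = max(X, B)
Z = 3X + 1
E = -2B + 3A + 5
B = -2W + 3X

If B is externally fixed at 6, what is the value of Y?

do(B=6) replaces the equation B = -2W + 3X with the constant B = 6.
W = 6 if A >= 0 else 1  [with A=2]  = 6
X = -3W + A + 6  [with W=6, A=2]  = -10
Y = max(X, B)  [with X=-10, B=6]  = 6

6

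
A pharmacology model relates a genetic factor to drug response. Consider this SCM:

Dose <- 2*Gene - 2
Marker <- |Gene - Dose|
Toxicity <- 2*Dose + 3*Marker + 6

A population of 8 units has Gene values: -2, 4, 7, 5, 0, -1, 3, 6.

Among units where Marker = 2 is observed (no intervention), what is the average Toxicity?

16

Observing Marker=2 restricts to units where Marker's equation naturally yields 2: Gene ∈ {4, 0}. In that subpopulation Toxicity = 24, 8, mean 16.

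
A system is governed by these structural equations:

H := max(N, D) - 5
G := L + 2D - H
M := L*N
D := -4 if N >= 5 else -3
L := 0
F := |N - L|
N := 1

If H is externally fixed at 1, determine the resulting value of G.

The intervention breaks the incoming arrows to H: H := max(N, D) - 5 no longer applies, and H = 1.
D = -4 if N >= 5 else -3  [with N=1]  = -3
G = L + 2D - H  [with L=0, D=-3, H=1]  = -7

-7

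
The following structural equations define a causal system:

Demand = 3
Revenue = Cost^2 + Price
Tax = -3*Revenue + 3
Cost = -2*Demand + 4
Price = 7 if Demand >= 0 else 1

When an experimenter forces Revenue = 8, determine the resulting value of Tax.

-21

Intervening sets Revenue = 8 and removes its equation (Revenue = Cost^2 + Price).
Tax = -3*Revenue + 3  [with Revenue=8]  = -21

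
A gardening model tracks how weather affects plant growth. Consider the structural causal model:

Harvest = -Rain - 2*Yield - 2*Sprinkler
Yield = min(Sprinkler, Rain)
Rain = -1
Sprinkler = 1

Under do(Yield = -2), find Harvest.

The intervention breaks the incoming arrows to Yield: Yield = min(Sprinkler, Rain) no longer applies, and Yield = -2.
Harvest = -Rain - 2*Yield - 2*Sprinkler  [with Rain=-1, Yield=-2, Sprinkler=1]  = 3

3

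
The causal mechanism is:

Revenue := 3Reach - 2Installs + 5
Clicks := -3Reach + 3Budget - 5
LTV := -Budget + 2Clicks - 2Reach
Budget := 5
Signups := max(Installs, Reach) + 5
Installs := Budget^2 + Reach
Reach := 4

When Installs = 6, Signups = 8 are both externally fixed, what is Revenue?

The joint intervention fixes Installs = 6, Signups = 8, removing each variable's own equation.
Revenue = 3Reach - 2Installs + 5  [with Reach=4, Installs=6]  = 5

5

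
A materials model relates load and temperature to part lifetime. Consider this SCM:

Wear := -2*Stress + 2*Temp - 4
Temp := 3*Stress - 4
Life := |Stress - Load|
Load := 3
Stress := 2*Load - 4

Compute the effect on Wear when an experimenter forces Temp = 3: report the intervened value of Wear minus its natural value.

2

The intervention breaks the incoming arrows to Temp: Temp := 3*Stress - 4 no longer applies, and Temp = 3.
Stress = 2*Load - 4  [with Load=3]  = 2
Wear = -2*Stress + 2*Temp - 4  [with Stress=2, Temp=3]  = -2
Without intervention: Stress = 2*Load - 4  [with Load=3]  = 2; Temp = 3*Stress - 4  [with Stress=2]  = 2; Wear = -2*Stress + 2*Temp - 4  [with Stress=2, Temp=2]  = -4.
Change = -2 − (-4) = 2.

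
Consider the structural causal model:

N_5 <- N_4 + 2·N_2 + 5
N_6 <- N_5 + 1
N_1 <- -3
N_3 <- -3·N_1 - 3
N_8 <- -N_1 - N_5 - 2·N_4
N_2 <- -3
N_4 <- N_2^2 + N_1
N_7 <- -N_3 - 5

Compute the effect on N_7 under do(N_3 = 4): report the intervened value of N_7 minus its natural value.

The intervention breaks the incoming arrows to N_3: N_3 <- -3·N_1 - 3 no longer applies, and N_3 = 4.
N_7 = -N_3 - 5  [with N_3=4]  = -9
Without intervention: N_3 = -3·N_1 - 3  [with N_1=-3]  = 6; N_7 = -N_3 - 5  [with N_3=6]  = -11.
Change = -9 − (-11) = 2.

2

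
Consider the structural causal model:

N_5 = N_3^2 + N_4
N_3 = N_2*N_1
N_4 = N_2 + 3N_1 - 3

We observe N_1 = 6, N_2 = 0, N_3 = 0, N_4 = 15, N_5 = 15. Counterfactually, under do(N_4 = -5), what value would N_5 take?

-5

Intervening sets N_4 = -5 and removes its equation (N_4 = N_2 + 3N_1 - 3).
N_3 = N_2*N_1  [with N_2=0, N_1=6]  = 0
N_5 = N_3^2 + N_4  [with N_3=0, N_4=-5]  = -5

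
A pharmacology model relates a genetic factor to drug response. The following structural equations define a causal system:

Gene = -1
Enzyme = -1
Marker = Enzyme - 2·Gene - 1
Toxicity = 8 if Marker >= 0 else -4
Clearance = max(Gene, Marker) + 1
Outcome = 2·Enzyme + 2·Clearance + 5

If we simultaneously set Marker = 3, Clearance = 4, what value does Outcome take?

11

Setting Marker = 3, Clearance = 4 by intervention discards those variables' equations.
Outcome = 2·Enzyme + 2·Clearance + 5  [with Enzyme=-1, Clearance=4]  = 11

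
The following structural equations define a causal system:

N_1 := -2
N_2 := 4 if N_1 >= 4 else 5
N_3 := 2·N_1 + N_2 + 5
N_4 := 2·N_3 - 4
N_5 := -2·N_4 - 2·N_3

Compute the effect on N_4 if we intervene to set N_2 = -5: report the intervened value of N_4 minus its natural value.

Under do(N_2=-5), the mechanism N_2 := 4 if N_1 >= 4 else 5 is discarded; N_2 is fixed at -5.
N_3 = 2·N_1 + N_2 + 5  [with N_1=-2, N_2=-5]  = -4
N_4 = 2·N_3 - 4  [with N_3=-4]  = -12
Without intervention: N_2 = 4 if N_1 >= 4 else 5  [with N_1=-2]  = 5; N_3 = 2·N_1 + N_2 + 5  [with N_1=-2, N_2=5]  = 6; N_4 = 2·N_3 - 4  [with N_3=6]  = 8.
Change = -12 − 8 = -20.

-20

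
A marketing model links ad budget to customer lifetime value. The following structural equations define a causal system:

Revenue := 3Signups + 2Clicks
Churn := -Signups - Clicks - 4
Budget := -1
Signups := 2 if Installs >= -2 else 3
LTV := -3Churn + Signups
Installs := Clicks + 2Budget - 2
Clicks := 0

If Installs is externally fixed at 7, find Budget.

-1

Under do(Installs=7), the mechanism Installs := Clicks + 2Budget - 2 is discarded; Installs is fixed at 7.
Budget is not downstream of the intervention, so its value is determined by the original equations.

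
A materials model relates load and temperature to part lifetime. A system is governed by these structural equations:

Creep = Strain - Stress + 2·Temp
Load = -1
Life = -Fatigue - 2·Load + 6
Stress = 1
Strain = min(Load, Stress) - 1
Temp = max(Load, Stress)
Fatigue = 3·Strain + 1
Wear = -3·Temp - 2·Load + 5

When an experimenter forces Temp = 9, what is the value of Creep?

15

Intervening sets Temp = 9 and removes its equation (Temp = max(Load, Stress)).
Strain = min(Load, Stress) - 1  [with Load=-1, Stress=1]  = -2
Creep = Strain - Stress + 2·Temp  [with Strain=-2, Stress=1, Temp=9]  = 15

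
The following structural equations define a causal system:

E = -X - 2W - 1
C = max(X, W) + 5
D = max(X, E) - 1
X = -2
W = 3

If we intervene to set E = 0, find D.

-1

Intervening sets E = 0 and removes its equation (E = -X - 2W - 1).
D = max(X, E) - 1  [with X=-2, E=0]  = -1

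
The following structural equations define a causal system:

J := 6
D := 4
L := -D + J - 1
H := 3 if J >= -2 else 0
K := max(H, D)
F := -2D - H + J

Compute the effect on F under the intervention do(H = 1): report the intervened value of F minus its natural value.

Under do(H=1), the mechanism H := 3 if J >= -2 else 0 is discarded; H is fixed at 1.
F = -2D - H + J  [with D=4, H=1, J=6]  = -3
Without intervention: H = 3 if J >= -2 else 0  [with J=6]  = 3; F = -2D - H + J  [with D=4, H=3, J=6]  = -5.
Change = -3 − (-5) = 2.

2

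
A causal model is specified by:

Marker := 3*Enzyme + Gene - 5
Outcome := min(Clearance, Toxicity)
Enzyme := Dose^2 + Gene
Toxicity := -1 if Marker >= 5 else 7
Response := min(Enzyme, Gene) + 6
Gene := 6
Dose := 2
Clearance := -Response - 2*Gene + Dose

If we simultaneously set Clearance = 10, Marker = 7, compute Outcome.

-1

The joint intervention fixes Clearance = 10, Marker = 7, removing each variable's own equation.
Toxicity = -1 if Marker >= 5 else 7  [with Marker=7]  = -1
Outcome = min(Clearance, Toxicity)  [with Clearance=10, Toxicity=-1]  = -1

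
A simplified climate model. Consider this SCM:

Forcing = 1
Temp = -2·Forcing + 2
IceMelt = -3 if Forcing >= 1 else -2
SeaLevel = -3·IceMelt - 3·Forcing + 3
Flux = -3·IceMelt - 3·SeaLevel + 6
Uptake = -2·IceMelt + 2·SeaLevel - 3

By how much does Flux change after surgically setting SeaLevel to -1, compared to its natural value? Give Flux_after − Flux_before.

Intervening sets SeaLevel = -1 and removes its equation (SeaLevel = -3·IceMelt - 3·Forcing + 3).
IceMelt = -3 if Forcing >= 1 else -2  [with Forcing=1]  = -3
Flux = -3·IceMelt - 3·SeaLevel + 6  [with IceMelt=-3, SeaLevel=-1]  = 18
Without intervention: IceMelt = -3 if Forcing >= 1 else -2  [with Forcing=1]  = -3; SeaLevel = -3·IceMelt - 3·Forcing + 3  [with IceMelt=-3, Forcing=1]  = 9; Flux = -3·IceMelt - 3·SeaLevel + 6  [with IceMelt=-3, SeaLevel=9]  = -12.
Change = 18 − (-12) = 30.

30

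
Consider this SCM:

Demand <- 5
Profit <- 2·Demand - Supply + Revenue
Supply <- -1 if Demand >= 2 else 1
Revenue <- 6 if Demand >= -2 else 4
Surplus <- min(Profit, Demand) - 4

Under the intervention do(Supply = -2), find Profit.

18

Under do(Supply=-2), the mechanism Supply <- -1 if Demand >= 2 else 1 is discarded; Supply is fixed at -2.
Revenue = 6 if Demand >= -2 else 4  [with Demand=5]  = 6
Profit = 2·Demand - Supply + Revenue  [with Demand=5, Supply=-2, Revenue=6]  = 18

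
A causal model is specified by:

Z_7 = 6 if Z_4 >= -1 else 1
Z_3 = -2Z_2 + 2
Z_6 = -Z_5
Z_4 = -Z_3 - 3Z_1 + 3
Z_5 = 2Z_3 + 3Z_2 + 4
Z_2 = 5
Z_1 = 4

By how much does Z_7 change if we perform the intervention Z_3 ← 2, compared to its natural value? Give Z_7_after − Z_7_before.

-5

The intervention breaks the incoming arrows to Z_3: Z_3 = -2Z_2 + 2 no longer applies, and Z_3 = 2.
Z_4 = -Z_3 - 3Z_1 + 3  [with Z_3=2, Z_1=4]  = -11
Z_7 = 6 if Z_4 >= -1 else 1  [with Z_4=-11]  = 1
Without intervention: Z_3 = -2Z_2 + 2  [with Z_2=5]  = -8; Z_4 = -Z_3 - 3Z_1 + 3  [with Z_3=-8, Z_1=4]  = -1; Z_7 = 6 if Z_4 >= -1 else 1  [with Z_4=-1]  = 6.
Change = 1 − 6 = -5.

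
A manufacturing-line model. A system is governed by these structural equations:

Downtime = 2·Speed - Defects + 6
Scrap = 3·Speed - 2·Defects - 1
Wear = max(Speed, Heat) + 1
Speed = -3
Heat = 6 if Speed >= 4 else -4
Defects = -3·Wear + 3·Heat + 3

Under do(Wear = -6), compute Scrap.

do(Wear=-6) replaces the equation Wear = max(Speed, Heat) + 1 with the constant Wear = -6.
Heat = 6 if Speed >= 4 else -4  [with Speed=-3]  = -4
Defects = -3·Wear + 3·Heat + 3  [with Wear=-6, Heat=-4]  = 9
Scrap = 3·Speed - 2·Defects - 1  [with Speed=-3, Defects=9]  = -28

-28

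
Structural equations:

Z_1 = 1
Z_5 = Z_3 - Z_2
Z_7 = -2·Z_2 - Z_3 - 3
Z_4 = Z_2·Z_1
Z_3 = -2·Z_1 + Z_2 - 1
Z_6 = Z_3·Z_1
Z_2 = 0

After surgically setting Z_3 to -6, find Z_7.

3

The intervention breaks the incoming arrows to Z_3: Z_3 = -2·Z_1 + Z_2 - 1 no longer applies, and Z_3 = -6.
Z_7 = -2·Z_2 - Z_3 - 3  [with Z_2=0, Z_3=-6]  = 3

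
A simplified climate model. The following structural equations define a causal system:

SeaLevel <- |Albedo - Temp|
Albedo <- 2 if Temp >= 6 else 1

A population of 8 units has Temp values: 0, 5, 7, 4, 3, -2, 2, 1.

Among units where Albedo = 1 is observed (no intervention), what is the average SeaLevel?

2

E[SeaLevel|Albedo=1] averages over only the 7 units with Albedo=1 (Temp = 0, 5, 4, 3, -2, 2, 1): SeaLevel = 1, 4, 3, 2, 3, 1, 0, mean 2.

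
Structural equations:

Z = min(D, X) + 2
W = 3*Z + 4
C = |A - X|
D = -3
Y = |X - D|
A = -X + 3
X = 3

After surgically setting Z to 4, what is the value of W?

The intervention breaks the incoming arrows to Z: Z = min(D, X) + 2 no longer applies, and Z = 4.
W = 3*Z + 4  [with Z=4]  = 16

16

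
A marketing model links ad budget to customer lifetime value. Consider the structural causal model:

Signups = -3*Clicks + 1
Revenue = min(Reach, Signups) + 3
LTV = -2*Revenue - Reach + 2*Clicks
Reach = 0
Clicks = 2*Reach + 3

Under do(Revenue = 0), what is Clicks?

The intervention breaks the incoming arrows to Revenue: Revenue = min(Reach, Signups) + 3 no longer applies, and Revenue = 0.
Since Clicks is not a descendant of the intervened variable, it is unaffected.
Clicks = 2*Reach + 3  [with Reach=0]  = 3

3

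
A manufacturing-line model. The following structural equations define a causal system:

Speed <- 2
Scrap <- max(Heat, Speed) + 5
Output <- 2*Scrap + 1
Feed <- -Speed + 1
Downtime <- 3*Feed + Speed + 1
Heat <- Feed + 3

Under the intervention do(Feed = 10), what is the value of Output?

do(Feed=10) replaces the equation Feed <- -Speed + 1 with the constant Feed = 10.
Heat = Feed + 3  [with Feed=10]  = 13
Scrap = max(Heat, Speed) + 5  [with Heat=13, Speed=2]  = 18
Output = 2*Scrap + 1  [with Scrap=18]  = 37

37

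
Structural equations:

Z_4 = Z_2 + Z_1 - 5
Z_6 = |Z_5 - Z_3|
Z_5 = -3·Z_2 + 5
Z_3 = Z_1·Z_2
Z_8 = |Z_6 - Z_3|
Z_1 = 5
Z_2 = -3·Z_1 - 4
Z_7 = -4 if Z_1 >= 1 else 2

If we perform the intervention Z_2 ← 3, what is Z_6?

Under do(Z_2=3), the mechanism Z_2 = -3·Z_1 - 4 is discarded; Z_2 is fixed at 3.
Z_3 = Z_1·Z_2  [with Z_1=5, Z_2=3]  = 15
Z_5 = -3·Z_2 + 5  [with Z_2=3]  = -4
Z_6 = |Z_5 - Z_3|  [with Z_5=-4, Z_3=15]  = 19

19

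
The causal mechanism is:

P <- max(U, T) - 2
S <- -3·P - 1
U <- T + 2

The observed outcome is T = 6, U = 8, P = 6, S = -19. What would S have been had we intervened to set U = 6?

-13

Under do(U=6), the mechanism U <- T + 2 is discarded; U is fixed at 6.
P = max(U, T) - 2  [with U=6, T=6]  = 4
S = -3·P - 1  [with P=4]  = -13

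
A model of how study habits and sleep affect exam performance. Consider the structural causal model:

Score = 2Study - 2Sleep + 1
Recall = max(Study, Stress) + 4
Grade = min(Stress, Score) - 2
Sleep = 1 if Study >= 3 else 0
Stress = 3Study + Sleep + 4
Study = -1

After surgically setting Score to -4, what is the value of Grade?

Under do(Score=-4), the mechanism Score = 2Study - 2Sleep + 1 is discarded; Score is fixed at -4.
Sleep = 1 if Study >= 3 else 0  [with Study=-1]  = 0
Stress = 3Study + Sleep + 4  [with Study=-1, Sleep=0]  = 1
Grade = min(Stress, Score) - 2  [with Stress=1, Score=-4]  = -6

-6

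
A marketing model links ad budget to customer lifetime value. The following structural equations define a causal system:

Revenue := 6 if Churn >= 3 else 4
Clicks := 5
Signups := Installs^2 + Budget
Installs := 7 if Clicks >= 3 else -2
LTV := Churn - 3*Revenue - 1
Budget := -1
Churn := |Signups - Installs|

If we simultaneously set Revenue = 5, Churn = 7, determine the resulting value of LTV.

Setting Revenue = 5, Churn = 7 by intervention discards those variables' equations.
LTV = Churn - 3*Revenue - 1  [with Churn=7, Revenue=5]  = -9

-9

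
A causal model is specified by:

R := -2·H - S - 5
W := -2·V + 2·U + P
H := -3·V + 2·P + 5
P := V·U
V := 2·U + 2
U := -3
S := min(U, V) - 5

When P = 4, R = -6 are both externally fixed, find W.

The joint intervention fixes P = 4, R = -6, removing each variable's own equation.
V = 2·U + 2  [with U=-3]  = -4
W = -2·V + 2·U + P  [with V=-4, U=-3, P=4]  = 6

6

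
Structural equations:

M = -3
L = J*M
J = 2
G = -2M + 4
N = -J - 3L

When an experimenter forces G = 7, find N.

16

Intervening sets G = 7 and removes its equation (G = -2M + 4).
No directed path runs from G to N, so N keeps its natural value.
L = J*M  [with J=2, M=-3]  = -6
N = -J - 3L  [with J=2, L=-6]  = 16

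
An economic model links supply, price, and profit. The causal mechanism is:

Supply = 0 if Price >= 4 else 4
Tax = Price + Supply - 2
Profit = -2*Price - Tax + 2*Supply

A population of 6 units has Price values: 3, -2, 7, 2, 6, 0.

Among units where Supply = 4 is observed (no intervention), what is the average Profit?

Observing Supply=4 restricts to units where Supply's equation naturally yields 4: Price ∈ {3, -2, 2, 0}. In that subpopulation Profit = -3, 12, 0, 6, mean 3.75.

3.75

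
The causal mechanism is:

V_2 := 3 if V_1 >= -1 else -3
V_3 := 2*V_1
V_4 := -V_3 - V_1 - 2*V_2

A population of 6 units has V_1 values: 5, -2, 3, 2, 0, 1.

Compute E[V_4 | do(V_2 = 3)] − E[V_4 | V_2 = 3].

do(V_2=3) breaks V_2's dependence on V_1. With V_2=3 fixed, V_4 across the units is -21, 0, -15, -12, -6, -9, mean -10.5.
Observing V_2=3 restricts to units where V_2's equation naturally yields 3: V_1 ∈ {5, 3, 2, 0, 1}. In that subpopulation V_4 = -21, -15, -12, -6, -9, mean -12.6.
Difference = -10.5 − (-12.6) = 2.1.

2.1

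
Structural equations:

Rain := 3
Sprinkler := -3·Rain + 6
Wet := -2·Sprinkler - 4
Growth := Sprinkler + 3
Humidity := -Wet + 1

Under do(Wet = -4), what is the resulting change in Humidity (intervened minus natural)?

do(Wet=-4) replaces the equation Wet := -2·Sprinkler - 4 with the constant Wet = -4.
Humidity = -Wet + 1  [with Wet=-4]  = 5
Without intervention: Sprinkler = -3·Rain + 6  [with Rain=3]  = -3; Wet = -2·Sprinkler - 4  [with Sprinkler=-3]  = 2; Humidity = -Wet + 1  [with Wet=2]  = -1.
Change = 5 − (-1) = 6.

6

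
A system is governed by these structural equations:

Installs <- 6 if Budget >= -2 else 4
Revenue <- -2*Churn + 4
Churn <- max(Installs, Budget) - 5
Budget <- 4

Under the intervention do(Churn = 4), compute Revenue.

-4

The intervention breaks the incoming arrows to Churn: Churn <- max(Installs, Budget) - 5 no longer applies, and Churn = 4.
Revenue = -2*Churn + 4  [with Churn=4]  = -4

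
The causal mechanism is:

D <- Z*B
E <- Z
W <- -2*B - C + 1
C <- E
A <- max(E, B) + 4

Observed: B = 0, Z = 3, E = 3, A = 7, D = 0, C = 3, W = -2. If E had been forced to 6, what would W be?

The intervention breaks the incoming arrows to E: E <- Z no longer applies, and E = 6.
C = E  [with E=6]  = 6
W = -2*B - C + 1  [with B=0, C=6]  = -5

-5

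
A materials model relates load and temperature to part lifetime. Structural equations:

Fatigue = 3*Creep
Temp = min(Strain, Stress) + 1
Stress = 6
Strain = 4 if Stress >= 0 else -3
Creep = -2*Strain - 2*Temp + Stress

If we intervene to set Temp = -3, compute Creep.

4

The intervention breaks the incoming arrows to Temp: Temp = min(Strain, Stress) + 1 no longer applies, and Temp = -3.
Strain = 4 if Stress >= 0 else -3  [with Stress=6]  = 4
Creep = -2*Strain - 2*Temp + Stress  [with Strain=4, Temp=-3, Stress=6]  = 4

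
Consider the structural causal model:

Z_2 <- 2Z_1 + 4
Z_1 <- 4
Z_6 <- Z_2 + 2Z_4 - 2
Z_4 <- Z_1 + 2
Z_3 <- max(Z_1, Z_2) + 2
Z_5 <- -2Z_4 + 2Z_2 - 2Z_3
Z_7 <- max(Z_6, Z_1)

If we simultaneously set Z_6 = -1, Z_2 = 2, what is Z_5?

The joint intervention fixes Z_6 = -1, Z_2 = 2, removing each variable's own equation.
Z_3 = max(Z_1, Z_2) + 2  [with Z_1=4, Z_2=2]  = 6
Z_4 = Z_1 + 2  [with Z_1=4]  = 6
Z_5 = -2Z_4 + 2Z_2 - 2Z_3  [with Z_4=6, Z_2=2, Z_3=6]  = -20

-20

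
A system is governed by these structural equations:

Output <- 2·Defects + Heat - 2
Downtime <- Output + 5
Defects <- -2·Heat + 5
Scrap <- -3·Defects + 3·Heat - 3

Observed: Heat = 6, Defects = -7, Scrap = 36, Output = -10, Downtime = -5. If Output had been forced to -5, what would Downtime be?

0

Intervening sets Output = -5 and removes its equation (Output <- 2·Defects + Heat - 2).
Downtime = Output + 5  [with Output=-5]  = 0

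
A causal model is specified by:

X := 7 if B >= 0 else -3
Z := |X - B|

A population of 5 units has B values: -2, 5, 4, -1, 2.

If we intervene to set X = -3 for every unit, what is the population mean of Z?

4.6

Under do(X=-3), X's equation is replaced by X=-3 for every unit. Per-unit Z: 1, 8, 7, 2, 5. Mean = 4.6.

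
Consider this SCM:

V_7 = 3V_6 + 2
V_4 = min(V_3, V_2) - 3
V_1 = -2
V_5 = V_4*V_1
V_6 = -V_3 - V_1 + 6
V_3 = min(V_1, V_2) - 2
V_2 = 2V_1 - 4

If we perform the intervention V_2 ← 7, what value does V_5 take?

14

do(V_2=7) replaces the equation V_2 = 2V_1 - 4 with the constant V_2 = 7.
V_3 = min(V_1, V_2) - 2  [with V_1=-2, V_2=7]  = -4
V_4 = min(V_3, V_2) - 3  [with V_3=-4, V_2=7]  = -7
V_5 = V_4*V_1  [with V_4=-7, V_1=-2]  = 14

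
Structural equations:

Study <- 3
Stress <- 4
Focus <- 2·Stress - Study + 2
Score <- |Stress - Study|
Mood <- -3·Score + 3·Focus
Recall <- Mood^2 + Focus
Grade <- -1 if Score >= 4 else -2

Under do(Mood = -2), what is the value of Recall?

The intervention breaks the incoming arrows to Mood: Mood <- -3·Score + 3·Focus no longer applies, and Mood = -2.
Focus = 2·Stress - Study + 2  [with Stress=4, Study=3]  = 7
Recall = Mood^2 + Focus  [with Mood=-2, Focus=7]  = 11

11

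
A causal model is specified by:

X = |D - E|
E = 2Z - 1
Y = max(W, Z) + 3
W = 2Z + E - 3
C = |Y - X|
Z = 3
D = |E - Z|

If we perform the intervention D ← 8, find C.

8

The intervention breaks the incoming arrows to D: D = |E - Z| no longer applies, and D = 8.
E = 2Z - 1  [with Z=3]  = 5
W = 2Z + E - 3  [with Z=3, E=5]  = 8
Y = max(W, Z) + 3  [with W=8, Z=3]  = 11
X = |D - E|  [with D=8, E=5]  = 3
C = |Y - X|  [with Y=11, X=3]  = 8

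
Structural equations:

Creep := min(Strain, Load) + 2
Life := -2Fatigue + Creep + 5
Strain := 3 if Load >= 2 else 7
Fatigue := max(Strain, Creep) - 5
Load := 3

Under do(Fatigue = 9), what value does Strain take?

3

The intervention breaks the incoming arrows to Fatigue: Fatigue := max(Strain, Creep) - 5 no longer applies, and Fatigue = 9.
Since Strain is not a descendant of the intervened variable, it is unaffected.
Strain = 3 if Load >= 2 else 7  [with Load=3]  = 3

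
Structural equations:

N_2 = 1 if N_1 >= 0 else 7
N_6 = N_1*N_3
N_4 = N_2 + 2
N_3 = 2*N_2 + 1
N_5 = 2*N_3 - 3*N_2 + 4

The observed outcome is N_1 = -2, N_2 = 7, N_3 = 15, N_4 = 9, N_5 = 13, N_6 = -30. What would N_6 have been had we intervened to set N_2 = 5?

-22

Under do(N_2=5), the mechanism N_2 = 1 if N_1 >= 0 else 7 is discarded; N_2 is fixed at 5.
N_3 = 2*N_2 + 1  [with N_2=5]  = 11
N_6 = N_1*N_3  [with N_1=-2, N_3=11]  = -22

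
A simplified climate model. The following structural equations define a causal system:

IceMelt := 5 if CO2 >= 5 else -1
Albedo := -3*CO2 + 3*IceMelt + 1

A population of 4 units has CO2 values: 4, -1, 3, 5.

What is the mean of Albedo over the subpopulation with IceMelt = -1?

-8

Conditioning on IceMelt=-1 selects the 3 unit(s) with CO2 ∈ {4, -1, 3}. Their Albedo values: -14, 1, -11. Mean = -8.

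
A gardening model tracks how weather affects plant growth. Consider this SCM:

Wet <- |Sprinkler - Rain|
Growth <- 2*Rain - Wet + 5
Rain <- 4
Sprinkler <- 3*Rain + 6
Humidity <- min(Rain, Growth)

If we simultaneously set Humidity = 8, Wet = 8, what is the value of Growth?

Under do(Humidity = 8, Wet = 8), each intervened variable's structural equation is replaced by its fixed value.
Growth = 2*Rain - Wet + 5  [with Rain=4, Wet=8]  = 5

5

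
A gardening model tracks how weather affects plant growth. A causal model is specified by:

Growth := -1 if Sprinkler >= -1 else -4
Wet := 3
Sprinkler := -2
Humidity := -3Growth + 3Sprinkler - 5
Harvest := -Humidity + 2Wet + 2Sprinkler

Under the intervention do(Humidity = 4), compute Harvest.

-2

Intervening sets Humidity = 4 and removes its equation (Humidity := -3Growth + 3Sprinkler - 5).
Harvest = -Humidity + 2Wet + 2Sprinkler  [with Humidity=4, Wet=3, Sprinkler=-2]  = -2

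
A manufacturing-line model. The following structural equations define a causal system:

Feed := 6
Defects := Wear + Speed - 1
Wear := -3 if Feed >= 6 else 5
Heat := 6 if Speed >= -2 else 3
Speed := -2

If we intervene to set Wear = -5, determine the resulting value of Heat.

6

Under do(Wear=-5), the mechanism Wear := -3 if Feed >= 6 else 5 is discarded; Wear is fixed at -5.
Since Heat is not a descendant of the intervened variable, it is unaffected.
Heat = 6 if Speed >= -2 else 3  [with Speed=-2]  = 6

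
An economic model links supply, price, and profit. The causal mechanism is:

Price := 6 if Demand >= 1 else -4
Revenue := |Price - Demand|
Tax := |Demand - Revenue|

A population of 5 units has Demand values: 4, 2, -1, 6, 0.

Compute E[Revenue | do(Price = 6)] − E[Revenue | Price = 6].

Under do(Price=6), Price's equation is replaced by Price=6 for every unit. Per-unit Revenue: 2, 4, 7, 0, 6. Mean = 3.8.
E[Revenue|Price=6] averages over only the 3 units with Price=6 (Demand = 4, 2, 6): Revenue = 2, 4, 0, mean 2.
Difference = 3.8 − 2 = 1.8.

1.8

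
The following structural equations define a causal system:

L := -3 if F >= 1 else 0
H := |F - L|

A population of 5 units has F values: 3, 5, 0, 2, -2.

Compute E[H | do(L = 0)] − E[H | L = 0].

1.4

Every unit gets L=0 under the intervention. H values become 3, 5, 0, 2, 2; E[H|do(L=0)] = 2.4.
Observing L=0 restricts to units where L's equation naturally yields 0: F ∈ {0, -2}. In that subpopulation H = 0, 2, mean 1.
Difference = 2.4 − 1 = 1.4.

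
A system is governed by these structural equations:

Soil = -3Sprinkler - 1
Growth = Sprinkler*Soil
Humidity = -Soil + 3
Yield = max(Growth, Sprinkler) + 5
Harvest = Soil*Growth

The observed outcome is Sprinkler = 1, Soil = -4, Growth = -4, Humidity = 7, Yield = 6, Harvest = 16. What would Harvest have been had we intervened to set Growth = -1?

4

The intervention breaks the incoming arrows to Growth: Growth = Sprinkler*Soil no longer applies, and Growth = -1.
Soil = -3Sprinkler - 1  [with Sprinkler=1]  = -4
Harvest = Soil*Growth  [with Soil=-4, Growth=-1]  = 4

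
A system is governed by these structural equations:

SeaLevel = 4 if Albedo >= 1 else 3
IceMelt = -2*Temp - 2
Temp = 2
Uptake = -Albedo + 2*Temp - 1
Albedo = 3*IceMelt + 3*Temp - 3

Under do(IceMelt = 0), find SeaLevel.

4

Under do(IceMelt=0), the mechanism IceMelt = -2*Temp - 2 is discarded; IceMelt is fixed at 0.
Albedo = 3*IceMelt + 3*Temp - 3  [with IceMelt=0, Temp=2]  = 3
SeaLevel = 4 if Albedo >= 1 else 3  [with Albedo=3]  = 4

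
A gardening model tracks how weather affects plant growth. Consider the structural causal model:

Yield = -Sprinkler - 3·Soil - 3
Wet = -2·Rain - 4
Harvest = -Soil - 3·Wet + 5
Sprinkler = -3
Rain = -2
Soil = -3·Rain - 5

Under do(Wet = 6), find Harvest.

-14

Under do(Wet=6), the mechanism Wet = -2·Rain - 4 is discarded; Wet is fixed at 6.
Soil = -3·Rain - 5  [with Rain=-2]  = 1
Harvest = -Soil - 3·Wet + 5  [with Soil=1, Wet=6]  = -14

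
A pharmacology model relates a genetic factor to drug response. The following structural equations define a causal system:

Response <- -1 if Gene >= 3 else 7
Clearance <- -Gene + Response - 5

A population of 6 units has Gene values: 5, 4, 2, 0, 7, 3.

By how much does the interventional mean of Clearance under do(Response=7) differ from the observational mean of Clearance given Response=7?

-2.5

do(Response=7) breaks Response's dependence on Gene. With Response=7 fixed, Clearance across the units is -3, -2, 0, 2, -5, -1, mean -1.5.
Conditioning on Response=7 selects the 2 unit(s) with Gene ∈ {2, 0}. Their Clearance values: 0, 2. Mean = 1.
Difference = -1.5 − 1 = -2.5.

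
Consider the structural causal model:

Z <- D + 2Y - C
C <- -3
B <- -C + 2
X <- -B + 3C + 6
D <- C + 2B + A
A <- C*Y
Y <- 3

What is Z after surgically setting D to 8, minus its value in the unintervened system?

Intervening sets D = 8 and removes its equation (D <- C + 2B + A).
Z = D + 2Y - C  [with D=8, Y=3, C=-3]  = 17
Without intervention: B = -C + 2  [with C=-3]  = 5; A = C*Y  [with C=-3, Y=3]  = -9; D = C + 2B + A  [with C=-3, B=5, A=-9]  = -2; Z = D + 2Y - C  [with D=-2, Y=3, C=-3]  = 7.
Change = 17 − 7 = 10.

10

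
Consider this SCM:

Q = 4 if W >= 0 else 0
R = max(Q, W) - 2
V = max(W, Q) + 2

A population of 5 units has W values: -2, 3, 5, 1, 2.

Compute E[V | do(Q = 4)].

The intervention sets Q=4 in all 5 units regardless of W. Recomputing V per unit gives 6, 6, 7, 6, 6; average 6.2.

6.2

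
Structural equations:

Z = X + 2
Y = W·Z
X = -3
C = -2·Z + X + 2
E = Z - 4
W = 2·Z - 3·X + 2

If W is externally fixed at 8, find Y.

Intervening sets W = 8 and removes its equation (W = 2·Z - 3·X + 2).
Z = X + 2  [with X=-3]  = -1
Y = W·Z  [with W=8, Z=-1]  = -8

-8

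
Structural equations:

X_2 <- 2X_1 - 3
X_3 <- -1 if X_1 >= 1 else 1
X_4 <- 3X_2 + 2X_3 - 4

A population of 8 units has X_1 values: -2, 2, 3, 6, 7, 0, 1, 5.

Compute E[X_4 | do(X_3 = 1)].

Under do(X_3=1), X_3's equation is replaced by X_3=1 for every unit. Per-unit X_4: -23, 1, 7, 25, 31, -11, -5, 19. Mean = 5.5.

5.5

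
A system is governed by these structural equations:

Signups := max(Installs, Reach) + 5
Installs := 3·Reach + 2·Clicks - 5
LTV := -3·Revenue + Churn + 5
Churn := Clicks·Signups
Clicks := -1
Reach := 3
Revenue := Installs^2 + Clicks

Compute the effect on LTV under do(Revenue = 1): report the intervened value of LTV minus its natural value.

Intervening sets Revenue = 1 and removes its equation (Revenue := Installs^2 + Clicks).
Installs = 3·Reach + 2·Clicks - 5  [with Reach=3, Clicks=-1]  = 2
Signups = max(Installs, Reach) + 5  [with Installs=2, Reach=3]  = 8
Churn = Clicks·Signups  [with Clicks=-1, Signups=8]  = -8
LTV = -3·Revenue + Churn + 5  [with Revenue=1, Churn=-8]  = -6
Without intervention: Installs = 3·Reach + 2·Clicks - 5  [with Reach=3, Clicks=-1]  = 2; Signups = max(Installs, Reach) + 5  [with Installs=2, Reach=3]  = 8; Churn = Clicks·Signups  [with Clicks=-1, Signups=8]  = -8; Revenue = Installs^2 + Clicks  [with Installs=2, Clicks=-1]  = 3; LTV = -3·Revenue + Churn + 5  [with Revenue=3, Churn=-8]  = -12.
Change = -6 − (-12) = 6.

6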